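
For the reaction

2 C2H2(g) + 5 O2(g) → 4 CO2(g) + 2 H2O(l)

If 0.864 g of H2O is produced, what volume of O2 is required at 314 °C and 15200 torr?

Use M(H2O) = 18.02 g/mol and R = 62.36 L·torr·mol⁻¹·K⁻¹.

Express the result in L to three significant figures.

n(H2O) = 0.8640 / 18.02 = 0.04795 mol
n(O2) = (5/2) × 0.04795 = 0.1199 mol
V = nRT/P = 0.1199 × 62.36 × 587.15 / 15200 = 0.2888 L

0.289 L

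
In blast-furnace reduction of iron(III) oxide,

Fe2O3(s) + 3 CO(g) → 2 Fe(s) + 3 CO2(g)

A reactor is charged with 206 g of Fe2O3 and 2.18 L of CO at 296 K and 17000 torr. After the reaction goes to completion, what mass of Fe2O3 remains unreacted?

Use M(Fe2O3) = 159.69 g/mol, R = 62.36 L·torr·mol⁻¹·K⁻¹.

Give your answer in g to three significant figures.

n(Fe2O3) = 206 / 159.69 = 1.290 mol
n(CO) = PV/RT = (17000 × 2.18) / (62.36 × 296) = 2.008 mol
For 1.290 mol Fe2O3, stoichiometry requires (3/1) × 1.290 = 3.870 mol CO; 2.008 mol is available, so CO is limiting.
n(Fe2O3) consumed = (1/3) × 2.008 = 0.6693 mol; remaining = 1.290 − 0.6693 = 0.6207 mol
m(Fe2O3) = 0.6207 × 159.69 = 99.12 g

99.1 g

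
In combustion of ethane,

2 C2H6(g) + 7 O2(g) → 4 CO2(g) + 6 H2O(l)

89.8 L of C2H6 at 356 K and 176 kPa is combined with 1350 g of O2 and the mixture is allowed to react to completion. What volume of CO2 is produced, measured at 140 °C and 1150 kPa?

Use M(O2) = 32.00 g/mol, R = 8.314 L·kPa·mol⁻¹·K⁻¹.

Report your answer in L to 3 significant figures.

31.9 L

n(C2H6) = PV/RT = (176 × 89.8) / (8.314 × 356) = 5.340 mol
n(O2) = 1350 / 32.00 = 42.19 mol
For 5.340 mol C2H6, stoichiometry requires (7/2) × 5.340 = 18.69 mol O2; 42.19 mol is available, so C2H6 is limiting.
n(CO2) = (4/2) × 5.340 = 10.68 mol
V(CO2) = nRT/P = 10.68 × 8.314 × 413.15 / 1150 = 31.90 L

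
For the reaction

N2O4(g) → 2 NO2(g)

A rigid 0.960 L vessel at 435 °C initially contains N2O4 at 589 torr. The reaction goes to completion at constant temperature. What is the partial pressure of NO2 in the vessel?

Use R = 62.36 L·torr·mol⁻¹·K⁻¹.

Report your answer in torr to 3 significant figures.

1180 torr

n(N2O4)₀ = PV/RT = (589 × 0.960) / (62.36 × 708.15) = 0.01280 mol
n(NO2) = (2/1) × 0.01280 = 0.02560 mol
P(NO2) = nRT/V = 0.02560 × 62.36 × 708.15 / 0.960 = 1178 torr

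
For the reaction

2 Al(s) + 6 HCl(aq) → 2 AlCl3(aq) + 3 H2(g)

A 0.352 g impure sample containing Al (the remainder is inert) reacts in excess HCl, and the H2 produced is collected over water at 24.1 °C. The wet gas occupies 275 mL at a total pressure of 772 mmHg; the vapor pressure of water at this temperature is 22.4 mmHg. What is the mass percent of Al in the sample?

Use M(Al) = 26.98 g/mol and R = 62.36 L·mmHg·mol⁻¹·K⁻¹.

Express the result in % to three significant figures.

56.8 %

P(H2) = 772 − 22.4 = 749.6 mmHg
n(H2) = PV/RT = (749.6 × 0.2750) / (62.36 × 297.25) = 0.01112 mol
n(Al) = (2/3) × 0.01112 = 0.007413 mol
m(Al) = 0.007413 × 26.98 = 0.2000 g
%Al = 0.2000 / 0.352 × 100 = 56.82%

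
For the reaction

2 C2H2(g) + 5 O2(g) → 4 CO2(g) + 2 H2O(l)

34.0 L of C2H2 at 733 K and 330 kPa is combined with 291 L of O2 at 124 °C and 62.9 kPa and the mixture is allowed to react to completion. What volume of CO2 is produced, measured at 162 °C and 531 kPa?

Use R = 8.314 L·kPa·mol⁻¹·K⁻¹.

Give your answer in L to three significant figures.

25.1 L

n(C2H2) = PV/RT = (330 × 34.0) / (8.314 × 733) = 1.841 mol
n(O2) = PV/RT = (62.9 × 291) / (8.314 × 397.15) = 5.543 mol
For 1.841 mol C2H2, stoichiometry requires (5/2) × 1.841 = 4.603 mol O2; 5.543 mol is available, so C2H2 is limiting.
n(CO2) = (4/2) × 1.841 = 3.682 mol
V(CO2) = nRT/P = 3.682 × 8.314 × 435.15 / 531 = 25.09 L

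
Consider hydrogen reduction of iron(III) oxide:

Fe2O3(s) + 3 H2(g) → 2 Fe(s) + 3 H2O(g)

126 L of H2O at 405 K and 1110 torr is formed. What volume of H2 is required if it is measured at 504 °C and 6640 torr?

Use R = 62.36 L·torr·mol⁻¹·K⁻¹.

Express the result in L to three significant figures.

40.4 L

n(H2O) = PV/RT = (1110 × 126) / (62.36 × 405) = 5.538 mol
n(H2) = (3/3) × 5.538 = 5.538 mol
V = nRT/P = 5.538 × 62.36 × 777.15 / 6640 = 40.42 L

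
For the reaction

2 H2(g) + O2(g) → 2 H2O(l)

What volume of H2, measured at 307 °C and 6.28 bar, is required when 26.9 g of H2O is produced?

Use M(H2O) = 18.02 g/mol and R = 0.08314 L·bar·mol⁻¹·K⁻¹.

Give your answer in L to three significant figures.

n(H2O) = 26.90 / 18.02 = 1.493 mol
n(H2) = (2/2) × 1.493 = 1.493 mol
V = nRT/P = 1.493 × 0.08314 × 580.15 / 6.28 = 11.47 L

11.5 L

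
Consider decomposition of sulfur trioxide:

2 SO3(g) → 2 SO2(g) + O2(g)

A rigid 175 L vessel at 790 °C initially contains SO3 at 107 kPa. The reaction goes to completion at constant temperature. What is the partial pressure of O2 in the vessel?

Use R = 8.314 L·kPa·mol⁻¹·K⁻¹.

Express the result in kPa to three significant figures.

n(SO3)₀ = PV/RT = (107 × 175) / (8.314 × 1063.15) = 2.118 mol
n(O2) = (1/2) × 2.118 = 1.059 mol
P(O2) = nRT/V = 1.059 × 8.314 × 1063.15 / 175 = 53.49 kPa

53.5 kPa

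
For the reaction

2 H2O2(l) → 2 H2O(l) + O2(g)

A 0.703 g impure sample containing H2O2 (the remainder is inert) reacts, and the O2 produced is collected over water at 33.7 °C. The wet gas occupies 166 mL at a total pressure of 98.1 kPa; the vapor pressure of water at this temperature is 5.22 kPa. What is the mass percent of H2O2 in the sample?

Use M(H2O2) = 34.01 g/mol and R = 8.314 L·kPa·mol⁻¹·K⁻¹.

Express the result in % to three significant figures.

58.5 %

P(O2) = 98.1 − 5.22 = 92.88 kPa
n(O2) = PV/RT = (92.88 × 0.1660) / (8.314 × 306.85) = 0.006044 mol
n(H2O2) = (2/1) × 0.006044 = 0.01209 mol
m(H2O2) = 0.01209 × 34.01 = 0.4112 g
%H2O2 = 0.4112 / 0.703 × 100 = 58.49%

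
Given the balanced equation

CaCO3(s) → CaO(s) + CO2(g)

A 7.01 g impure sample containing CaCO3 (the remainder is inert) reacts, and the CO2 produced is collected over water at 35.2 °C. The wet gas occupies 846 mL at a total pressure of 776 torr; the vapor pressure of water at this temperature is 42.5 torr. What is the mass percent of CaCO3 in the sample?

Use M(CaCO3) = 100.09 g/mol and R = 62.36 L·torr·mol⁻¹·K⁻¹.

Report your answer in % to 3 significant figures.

P(CO2) = 776 − 42.5 = 733.5 torr
n(CO2) = PV/RT = (733.5 × 0.8460) / (62.36 × 308.35) = 0.03227 mol
n(CaCO3) = (1/1) × 0.03227 = 0.03227 mol
m(CaCO3) = 0.03227 × 100.09 = 3.230 g
%CaCO3 = 3.230 / 7.01 × 100 = 46.08%

46.1 %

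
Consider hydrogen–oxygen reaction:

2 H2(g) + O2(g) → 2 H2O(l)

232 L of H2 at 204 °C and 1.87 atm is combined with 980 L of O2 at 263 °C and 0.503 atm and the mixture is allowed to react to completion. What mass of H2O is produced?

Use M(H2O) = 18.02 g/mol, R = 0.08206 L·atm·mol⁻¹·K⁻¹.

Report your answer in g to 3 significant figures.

200 g

n(H2) = PV/RT = (1.87 × 232) / (0.08206 × 477.15) = 11.08 mol
n(O2) = PV/RT = (0.503 × 980) / (0.08206 × 536.15) = 11.20 mol
For 11.08 mol H2, stoichiometry requires (1/2) × 11.08 = 5.540 mol O2; 11.20 mol is available, so H2 is limiting.
n(H2O) = (2/2) × 11.08 = 11.08 mol
m(H2O) = 11.08 × 18.02 = 199.7 g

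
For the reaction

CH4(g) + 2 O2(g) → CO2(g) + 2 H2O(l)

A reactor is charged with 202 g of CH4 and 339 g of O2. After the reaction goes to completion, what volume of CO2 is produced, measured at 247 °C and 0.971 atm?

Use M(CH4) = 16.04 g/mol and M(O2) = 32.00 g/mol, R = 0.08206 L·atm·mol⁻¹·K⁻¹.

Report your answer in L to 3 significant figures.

n(CH4) = 202 / 16.04 = 12.59 mol
n(O2) = 339 / 32.00 = 10.59 mol
For 12.59 mol CH4, stoichiometry requires (2/1) × 12.59 = 25.18 mol O2; 10.59 mol is available, so O2 is limiting.
n(CO2) = (1/2) × 10.59 = 5.295 mol
V(CO2) = nRT/P = 5.295 × 0.08206 × 520.15 / 0.971 = 232.8 L

233 L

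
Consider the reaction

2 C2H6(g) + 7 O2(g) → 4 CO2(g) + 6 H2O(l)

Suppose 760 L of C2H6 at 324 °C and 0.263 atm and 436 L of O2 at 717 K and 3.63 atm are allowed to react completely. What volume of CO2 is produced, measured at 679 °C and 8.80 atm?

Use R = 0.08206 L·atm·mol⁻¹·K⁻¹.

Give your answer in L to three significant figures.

72.4 L

n(C2H6) = PV/RT = (0.263 × 760) / (0.08206 × 597.15) = 4.079 mol
n(O2) = PV/RT = (3.63 × 436) / (0.08206 × 717) = 26.90 mol
For 4.079 mol C2H6, stoichiometry requires (7/2) × 4.079 = 14.28 mol O2; 26.90 mol is available, so C2H6 is limiting.
n(CO2) = (4/2) × 4.079 = 8.158 mol
V(CO2) = nRT/P = 8.158 × 0.08206 × 952.15 / 8.80 = 72.43 L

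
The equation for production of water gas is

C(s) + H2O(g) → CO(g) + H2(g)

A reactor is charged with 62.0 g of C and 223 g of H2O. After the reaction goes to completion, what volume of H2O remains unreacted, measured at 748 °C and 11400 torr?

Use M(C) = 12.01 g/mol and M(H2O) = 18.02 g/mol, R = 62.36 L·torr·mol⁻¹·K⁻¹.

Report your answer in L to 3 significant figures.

40.3 L

n(C) = 62.0 / 12.01 = 5.162 mol
n(H2O) = 223 / 18.02 = 12.38 mol
For 5.162 mol C, stoichiometry requires (1/1) × 5.162 = 5.162 mol H2O; 12.38 mol is available, so C is limiting.
n(H2O) consumed = (1/1) × 5.162 = 5.162 mol; remaining = 12.38 − 5.162 = 7.218 mol
V(H2O) = nRT/P = 7.218 × 62.36 × 1021.15 / 11400 = 40.32 L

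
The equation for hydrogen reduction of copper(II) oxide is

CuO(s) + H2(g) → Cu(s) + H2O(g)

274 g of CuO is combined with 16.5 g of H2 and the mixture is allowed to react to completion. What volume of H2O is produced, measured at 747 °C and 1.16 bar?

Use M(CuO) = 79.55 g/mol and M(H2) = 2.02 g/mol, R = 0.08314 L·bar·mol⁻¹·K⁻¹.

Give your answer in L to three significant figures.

n(CuO) = 274 / 79.55 = 3.444 mol
n(H2) = 16.5 / 2.02 = 8.168 mol
For 3.444 mol CuO, stoichiometry requires (1/1) × 3.444 = 3.444 mol H2; 8.168 mol is available, so CuO is limiting.
n(H2O) = (1/1) × 3.444 = 3.444 mol
V(H2O) = nRT/P = 3.444 × 0.08314 × 1020.15 / 1.16 = 251.8 L

252 L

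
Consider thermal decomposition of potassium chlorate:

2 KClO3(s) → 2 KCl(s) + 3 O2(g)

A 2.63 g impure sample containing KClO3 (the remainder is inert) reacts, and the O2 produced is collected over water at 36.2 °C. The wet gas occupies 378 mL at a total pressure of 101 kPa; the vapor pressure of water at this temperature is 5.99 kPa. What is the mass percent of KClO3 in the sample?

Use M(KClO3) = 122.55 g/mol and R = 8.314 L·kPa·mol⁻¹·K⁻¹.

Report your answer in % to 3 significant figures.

43.4 %

P(O2) = 101 − 5.99 = 95.01 kPa
n(O2) = PV/RT = (95.01 × 0.3780) / (8.314 × 309.35) = 0.01396 mol
n(KClO3) = (2/3) × 0.01396 = 0.009307 mol
m(KClO3) = 0.009307 × 122.55 = 1.141 g
%KClO3 = 1.141 / 2.63 × 100 = 43.38%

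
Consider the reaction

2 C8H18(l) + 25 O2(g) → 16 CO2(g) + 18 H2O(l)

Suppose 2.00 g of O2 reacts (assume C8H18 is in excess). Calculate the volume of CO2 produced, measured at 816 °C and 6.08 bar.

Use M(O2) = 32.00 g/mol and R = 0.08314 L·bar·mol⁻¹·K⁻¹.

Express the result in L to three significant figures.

n(O2) = 2.000 / 32.00 = 0.06250 mol
n(CO2) = (16/25) × 0.06250 = 0.04000 mol
V = nRT/P = 0.04000 × 0.08314 × 1089.15 / 6.08 = 0.5957 L

0.596 L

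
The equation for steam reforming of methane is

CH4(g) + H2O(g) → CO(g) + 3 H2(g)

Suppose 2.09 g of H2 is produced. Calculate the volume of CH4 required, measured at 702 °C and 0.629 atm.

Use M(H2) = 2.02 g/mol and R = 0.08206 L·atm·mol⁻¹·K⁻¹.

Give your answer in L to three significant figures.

43.9 L

n(H2) = 2.090 / 2.02 = 1.035 mol
n(CH4) = (1/3) × 1.035 = 0.3450 mol
V = nRT/P = 0.3450 × 0.08206 × 975.15 / 0.629 = 43.89 L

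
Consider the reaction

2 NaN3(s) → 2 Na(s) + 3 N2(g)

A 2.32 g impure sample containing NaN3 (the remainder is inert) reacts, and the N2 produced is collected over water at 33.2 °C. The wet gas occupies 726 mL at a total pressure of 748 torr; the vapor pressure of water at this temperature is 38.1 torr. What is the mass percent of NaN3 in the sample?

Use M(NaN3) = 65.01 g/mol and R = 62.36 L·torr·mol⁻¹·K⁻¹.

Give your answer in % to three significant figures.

P(N2) = 748 − 38.1 = 709.9 torr
n(N2) = PV/RT = (709.9 × 0.7260) / (62.36 × 306.35) = 0.02698 mol
n(NaN3) = (2/3) × 0.02698 = 0.01799 mol
m(NaN3) = 0.01799 × 65.01 = 1.170 g
%NaN3 = 1.170 / 2.32 × 100 = 50.43%

50.4 %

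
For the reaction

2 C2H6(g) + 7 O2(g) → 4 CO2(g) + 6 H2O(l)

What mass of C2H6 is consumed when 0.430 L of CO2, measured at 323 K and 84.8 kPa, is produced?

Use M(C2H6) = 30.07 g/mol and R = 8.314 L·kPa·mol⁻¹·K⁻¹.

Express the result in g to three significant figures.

n(CO2) = PV/RT = (84.8 × 0.430) / (8.314 × 323) = 0.01358 mol
n(C2H6) = (2/4) × 0.01358 = 0.006790 mol
m(C2H6) = 0.006790 × 30.07 = 0.2042 g

0.204 g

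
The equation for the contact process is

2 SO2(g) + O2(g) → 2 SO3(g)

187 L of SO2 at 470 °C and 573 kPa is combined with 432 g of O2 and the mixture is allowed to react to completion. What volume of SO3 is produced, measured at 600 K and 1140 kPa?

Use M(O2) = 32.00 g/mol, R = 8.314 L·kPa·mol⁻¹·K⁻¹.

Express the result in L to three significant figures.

n(SO2) = PV/RT = (573 × 187) / (8.314 × 743.15) = 17.34 mol
n(O2) = 432 / 32.00 = 13.50 mol
For 17.34 mol SO2, stoichiometry requires (1/2) × 17.34 = 8.670 mol O2; 13.50 mol is available, so SO2 is limiting.
n(SO3) = (2/2) × 17.34 = 17.34 mol
V(SO3) = nRT/P = 17.34 × 8.314 × 600 / 1140 = 75.88 L

75.9 L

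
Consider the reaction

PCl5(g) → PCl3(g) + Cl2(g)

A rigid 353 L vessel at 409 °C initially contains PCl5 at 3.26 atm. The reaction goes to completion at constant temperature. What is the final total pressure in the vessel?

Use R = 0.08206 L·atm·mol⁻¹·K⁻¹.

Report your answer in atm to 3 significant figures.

At constant T and V, P ∝ n(gas): 1 mol gas → 2 mol gas.
P_final = (2/1) × 3.26 = 6.520 atm

6.52 atm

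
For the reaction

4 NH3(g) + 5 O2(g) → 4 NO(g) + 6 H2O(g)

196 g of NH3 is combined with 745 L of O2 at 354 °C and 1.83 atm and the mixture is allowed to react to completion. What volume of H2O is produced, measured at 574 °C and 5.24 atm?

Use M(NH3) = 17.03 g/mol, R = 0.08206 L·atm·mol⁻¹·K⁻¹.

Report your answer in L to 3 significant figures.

229 L

n(NH3) = 196 / 17.03 = 11.51 mol
n(O2) = PV/RT = (1.83 × 745) / (0.08206 × 627.15) = 26.49 mol
For 11.51 mol NH3, stoichiometry requires (5/4) × 11.51 = 14.39 mol O2; 26.49 mol is available, so NH3 is limiting.
n(H2O) = (6/4) × 11.51 = 17.27 mol
V(H2O) = nRT/P = 17.27 × 0.08206 × 847.15 / 5.24 = 229.1 L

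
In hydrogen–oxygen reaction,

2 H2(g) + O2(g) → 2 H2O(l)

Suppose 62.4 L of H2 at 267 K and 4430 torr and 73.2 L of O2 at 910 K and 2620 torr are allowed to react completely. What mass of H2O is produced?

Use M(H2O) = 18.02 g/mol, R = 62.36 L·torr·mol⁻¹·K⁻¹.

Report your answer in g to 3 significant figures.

n(H2) = PV/RT = (4430 × 62.4) / (62.36 × 267) = 16.60 mol
n(O2) = PV/RT = (2620 × 73.2) / (62.36 × 910) = 3.380 mol
For 16.60 mol H2, stoichiometry requires (1/2) × 16.60 = 8.300 mol O2; 3.380 mol is available, so O2 is limiting.
n(H2O) = (2/1) × 3.380 = 6.760 mol
m(H2O) = 6.760 × 18.02 = 121.8 g

122 g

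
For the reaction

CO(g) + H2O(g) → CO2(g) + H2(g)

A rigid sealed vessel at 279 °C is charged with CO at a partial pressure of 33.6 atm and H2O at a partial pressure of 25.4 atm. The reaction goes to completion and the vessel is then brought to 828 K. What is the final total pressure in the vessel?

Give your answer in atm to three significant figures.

88.5 atm

With V and T fixed, P_i ∝ n_i, so the mole ratios apply directly to partial pressures at 279 °C.
P(H2O) required for 33.6 atm of CO = (1/1) × 33.6 = 33.60 atm; available 25.4 atm, so H2O is limiting.
P(CO) remaining = 33.6 − (1/1) × 25.4 = 8.200 atm
P(gaseous products) = (1+1)/1 × 25.4 = 50.80 atm
P_total at 279 °C = 8.200 + 50.80 = 59.00 atm
Scaling to 828 K: P = 59.00 × 828/552.15 = 88.48 atm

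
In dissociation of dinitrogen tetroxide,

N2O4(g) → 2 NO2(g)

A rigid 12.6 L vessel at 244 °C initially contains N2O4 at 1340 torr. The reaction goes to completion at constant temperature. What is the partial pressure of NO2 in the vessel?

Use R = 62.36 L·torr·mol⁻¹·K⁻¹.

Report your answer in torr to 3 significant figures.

2680 torr

n(N2O4)₀ = PV/RT = (1340 × 12.6) / (62.36 × 517.15) = 0.5235 mol
n(NO2) = (2/1) × 0.5235 = 1.047 mol
P(NO2) = nRT/V = 1.047 × 62.36 × 517.15 / 12.6 = 2680 torr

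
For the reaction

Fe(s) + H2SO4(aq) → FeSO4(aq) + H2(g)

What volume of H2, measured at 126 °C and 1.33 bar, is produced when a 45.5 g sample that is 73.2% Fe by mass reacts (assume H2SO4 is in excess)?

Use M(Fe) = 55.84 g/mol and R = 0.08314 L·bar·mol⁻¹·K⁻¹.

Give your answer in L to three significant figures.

mass of Fe = 45.5 × 73.2/100 = 33.31 g
n(Fe) = 33.31 / 55.84 = 0.5965 mol
n(H2) = (1/1) × 0.5965 = 0.5965 mol
V = nRT/P = 0.5965 × 0.08314 × 399.15 / 1.33 = 14.88 L

14.9 L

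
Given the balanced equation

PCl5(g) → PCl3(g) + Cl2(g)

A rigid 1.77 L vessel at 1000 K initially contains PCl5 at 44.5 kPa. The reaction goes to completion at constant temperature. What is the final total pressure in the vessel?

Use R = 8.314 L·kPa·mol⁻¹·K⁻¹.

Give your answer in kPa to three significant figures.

Since T and V are fixed, P_final/P_initial = n_final/n_initial = 2/1.
P_final = (2/1) × 44.5 = 89.00 kPa

89.0 kPa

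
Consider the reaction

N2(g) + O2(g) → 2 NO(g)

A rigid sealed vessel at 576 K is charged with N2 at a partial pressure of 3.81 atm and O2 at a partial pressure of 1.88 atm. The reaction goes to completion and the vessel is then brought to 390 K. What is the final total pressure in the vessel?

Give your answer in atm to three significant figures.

3.85 atm

Because the vessel is rigid and T is held at 576 K, work the stoichiometry in partial pressures (P_i = n_iRT/V).
P(O2) required for 3.81 atm of N2 = (1/1) × 3.81 = 3.810 atm; available 1.88 atm, so O2 is limiting.
P(N2) remaining = 3.81 − (1/1) × 1.88 = 1.930 atm
P(gaseous products) = (2)/1 × 1.88 = 3.760 atm
P_total at 576 K = 1.930 + 3.760 = 5.690 atm
Scaling to 390 K: P = 5.690 × 390/576 = 3.853 atm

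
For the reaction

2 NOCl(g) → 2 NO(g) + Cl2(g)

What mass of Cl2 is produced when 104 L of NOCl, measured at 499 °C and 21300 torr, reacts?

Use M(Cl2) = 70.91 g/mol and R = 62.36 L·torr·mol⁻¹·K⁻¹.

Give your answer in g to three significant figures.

n(NOCl) = PV/RT = (21300 × 104) / (62.36 × 772.15) = 46.01 mol
n(Cl2) = (1/2) × 46.01 = 23.00 mol
m(Cl2) = 23.00 × 70.91 = 1631 g

1630 g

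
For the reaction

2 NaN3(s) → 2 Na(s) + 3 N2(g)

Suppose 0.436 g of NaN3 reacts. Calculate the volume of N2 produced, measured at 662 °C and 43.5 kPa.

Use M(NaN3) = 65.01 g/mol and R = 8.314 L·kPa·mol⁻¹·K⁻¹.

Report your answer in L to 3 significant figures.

1.80 L

n(NaN3) = 0.4360 / 65.01 = 0.006707 mol
n(N2) = (3/2) × 0.006707 = 0.01006 mol
V = nRT/P = 0.01006 × 8.314 × 935.15 / 43.5 = 1.798 L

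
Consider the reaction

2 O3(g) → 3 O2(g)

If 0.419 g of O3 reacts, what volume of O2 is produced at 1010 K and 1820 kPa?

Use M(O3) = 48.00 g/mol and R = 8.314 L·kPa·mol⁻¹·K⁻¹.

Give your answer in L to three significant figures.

n(O3) = 0.4190 / 48.00 = 0.008729 mol
n(O2) = (3/2) × 0.008729 = 0.01309 mol
V = nRT/P = 0.01309 × 8.314 × 1010 / 1820 = 0.06039 L

0.0604 L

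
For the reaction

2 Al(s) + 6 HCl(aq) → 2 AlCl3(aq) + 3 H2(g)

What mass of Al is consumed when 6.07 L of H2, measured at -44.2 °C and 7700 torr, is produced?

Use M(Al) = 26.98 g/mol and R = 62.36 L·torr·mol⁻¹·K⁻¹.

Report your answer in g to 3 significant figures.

58.9 g

n(H2) = PV/RT = (7700 × 6.07) / (62.36 × 228.95) = 3.274 mol
n(Al) = (2/3) × 3.274 = 2.183 mol
m(Al) = 2.183 × 26.98 = 58.90 g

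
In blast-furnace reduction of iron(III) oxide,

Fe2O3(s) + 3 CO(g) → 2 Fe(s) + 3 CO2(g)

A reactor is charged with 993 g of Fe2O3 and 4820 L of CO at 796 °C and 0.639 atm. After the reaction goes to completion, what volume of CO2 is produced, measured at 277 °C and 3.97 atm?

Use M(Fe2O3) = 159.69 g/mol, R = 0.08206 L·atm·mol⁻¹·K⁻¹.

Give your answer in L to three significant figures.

212 L

n(Fe2O3) = 993 / 159.69 = 6.218 mol
n(CO) = PV/RT = (0.639 × 4820) / (0.08206 × 1069.15) = 35.11 mol
For 6.218 mol Fe2O3, stoichiometry requires (3/1) × 6.218 = 18.65 mol CO; 35.11 mol is available, so Fe2O3 is limiting.
n(CO2) = (3/1) × 6.218 = 18.65 mol
V(CO2) = nRT/P = 18.65 × 0.08206 × 550.15 / 3.97 = 212.1 L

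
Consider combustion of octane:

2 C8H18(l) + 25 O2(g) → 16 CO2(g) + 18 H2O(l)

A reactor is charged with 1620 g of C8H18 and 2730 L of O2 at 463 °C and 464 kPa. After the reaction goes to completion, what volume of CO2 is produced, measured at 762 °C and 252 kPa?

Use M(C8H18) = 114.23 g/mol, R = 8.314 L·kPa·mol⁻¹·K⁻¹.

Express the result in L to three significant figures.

3870 L

n(C8H18) = 1620 / 114.23 = 14.18 mol
n(O2) = PV/RT = (464 × 2730) / (8.314 × 736.15) = 207.0 mol
For 14.18 mol C8H18, stoichiometry requires (25/2) × 14.18 = 177.2 mol O2; 207.0 mol is available, so C8H18 is limiting.
n(CO2) = (16/2) × 14.18 = 113.4 mol
V(CO2) = nRT/P = 113.4 × 8.314 × 1035.15 / 252 = 3873 L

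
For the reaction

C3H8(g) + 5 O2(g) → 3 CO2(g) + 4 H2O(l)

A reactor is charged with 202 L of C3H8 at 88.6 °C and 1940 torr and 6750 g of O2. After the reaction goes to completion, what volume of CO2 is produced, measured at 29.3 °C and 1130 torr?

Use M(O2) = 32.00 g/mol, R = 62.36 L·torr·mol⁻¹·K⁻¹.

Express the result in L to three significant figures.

n(C3H8) = PV/RT = (1940 × 202) / (62.36 × 361.75) = 17.37 mol
n(O2) = 6750 / 32.00 = 210.9 mol
For 17.37 mol C3H8, stoichiometry requires (5/1) × 17.37 = 86.85 mol O2; 210.9 mol is available, so C3H8 is limiting.
n(CO2) = (3/1) × 17.37 = 52.11 mol
V(CO2) = nRT/P = 52.11 × 62.36 × 302.45 / 1130 = 869.8 L

870 L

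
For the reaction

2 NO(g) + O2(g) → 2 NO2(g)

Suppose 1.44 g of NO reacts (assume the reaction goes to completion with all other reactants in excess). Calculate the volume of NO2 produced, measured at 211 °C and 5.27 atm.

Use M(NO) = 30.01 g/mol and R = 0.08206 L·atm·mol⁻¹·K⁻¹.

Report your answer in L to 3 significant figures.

0.362 L

n(NO) = 1.440 / 30.01 = 0.04798 mol
n(NO2) = (2/2) × 0.04798 = 0.04798 mol
V = nRT/P = 0.04798 × 0.08206 × 484.15 / 5.27 = 0.3617 L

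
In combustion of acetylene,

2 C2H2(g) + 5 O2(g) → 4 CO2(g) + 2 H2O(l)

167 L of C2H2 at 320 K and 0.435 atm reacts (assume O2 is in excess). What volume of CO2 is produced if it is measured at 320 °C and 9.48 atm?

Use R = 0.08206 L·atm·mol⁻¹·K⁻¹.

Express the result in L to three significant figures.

28.4 L

n(C2H2) = PV/RT = (0.435 × 167) / (0.08206 × 320) = 2.766 mol
n(CO2) = (4/2) × 2.766 = 5.532 mol
V = nRT/P = 5.532 × 0.08206 × 593.15 / 9.48 = 28.40 L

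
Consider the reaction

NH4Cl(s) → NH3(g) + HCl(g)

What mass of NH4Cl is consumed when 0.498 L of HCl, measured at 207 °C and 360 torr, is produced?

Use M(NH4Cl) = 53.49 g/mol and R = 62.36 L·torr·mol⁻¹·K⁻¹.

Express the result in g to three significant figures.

n(HCl) = PV/RT = (360 × 0.498) / (62.36 × 480.15) = 0.005988 mol
n(NH4Cl) = (1/1) × 0.005988 = 0.005988 mol
m(NH4Cl) = 0.005988 × 53.49 = 0.3203 g

0.320 g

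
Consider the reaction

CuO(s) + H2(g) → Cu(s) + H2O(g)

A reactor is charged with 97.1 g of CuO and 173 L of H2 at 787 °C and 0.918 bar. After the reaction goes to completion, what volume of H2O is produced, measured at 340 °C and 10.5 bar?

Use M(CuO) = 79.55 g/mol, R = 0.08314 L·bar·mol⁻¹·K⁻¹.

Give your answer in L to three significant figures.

n(CuO) = 97.1 / 79.55 = 1.221 mol
n(H2) = PV/RT = (0.918 × 173) / (0.08314 × 1060.15) = 1.802 mol
For 1.221 mol CuO, stoichiometry requires (1/1) × 1.221 = 1.221 mol H2; 1.802 mol is available, so CuO is limiting.
n(H2O) = (1/1) × 1.221 = 1.221 mol
V(H2O) = nRT/P = 1.221 × 0.08314 × 613.15 / 10.5 = 5.928 L

5.93 L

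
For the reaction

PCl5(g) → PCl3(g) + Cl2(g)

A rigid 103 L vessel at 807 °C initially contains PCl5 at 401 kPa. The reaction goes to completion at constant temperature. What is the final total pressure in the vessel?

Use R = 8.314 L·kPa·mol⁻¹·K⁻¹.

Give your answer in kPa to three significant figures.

Rigid vessel, constant T ⇒ P scales with total gas moles (1 → 2).
P_final = (2/1) × 401 = 802.0 kPa

802 kPa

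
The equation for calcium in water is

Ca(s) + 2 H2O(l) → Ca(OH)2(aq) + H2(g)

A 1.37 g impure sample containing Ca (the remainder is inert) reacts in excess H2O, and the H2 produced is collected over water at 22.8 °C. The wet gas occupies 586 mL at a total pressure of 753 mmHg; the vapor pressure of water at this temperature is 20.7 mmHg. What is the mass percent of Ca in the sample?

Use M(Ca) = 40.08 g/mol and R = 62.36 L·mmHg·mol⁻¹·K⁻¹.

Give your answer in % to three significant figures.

68.0 %

P(H2) = 753 − 20.7 = 732.3 mmHg
n(H2) = PV/RT = (732.3 × 0.5860) / (62.36 × 295.95) = 0.02325 mol
n(Ca) = (1/1) × 0.02325 = 0.02325 mol
m(Ca) = 0.02325 × 40.08 = 0.9319 g
%Ca = 0.9319 / 1.37 × 100 = 68.02%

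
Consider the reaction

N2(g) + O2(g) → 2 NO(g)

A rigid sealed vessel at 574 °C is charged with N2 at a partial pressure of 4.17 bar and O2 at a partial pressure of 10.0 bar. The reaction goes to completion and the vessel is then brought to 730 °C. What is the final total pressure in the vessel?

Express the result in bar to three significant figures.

With V and T fixed, P_i ∝ n_i, so the mole ratios apply directly to partial pressures at 574 °C.
P(O2) required for 4.17 bar of N2 = (1/1) × 4.17 = 4.170 bar; available 10.0 bar, so N2 is limiting.
P(O2) remaining = 10.0 − (1/1) × 4.17 = 5.830 bar
P(gaseous products) = (2)/1 × 4.17 = 8.340 bar
P_total at 574 °C = 5.830 + 8.340 = 14.17 bar
Scaling to 730 °C: P = 14.17 × 1003.15/847.15 = 16.78 bar

16.8 bar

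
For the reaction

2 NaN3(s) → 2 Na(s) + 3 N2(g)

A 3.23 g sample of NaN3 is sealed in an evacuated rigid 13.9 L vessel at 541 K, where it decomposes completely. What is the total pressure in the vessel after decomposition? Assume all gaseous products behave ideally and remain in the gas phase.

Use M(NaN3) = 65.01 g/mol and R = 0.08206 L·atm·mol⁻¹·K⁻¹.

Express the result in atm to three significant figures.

0.238 atm

n(NaN3) = 3.23 / 65.01 = 0.04968 mol
n(gas produced) = (3/2) × 0.04968 = 0.07452 mol
P = nRT/V = 0.07452 × 0.08206 × 541 / 13.9 = 0.2380 atm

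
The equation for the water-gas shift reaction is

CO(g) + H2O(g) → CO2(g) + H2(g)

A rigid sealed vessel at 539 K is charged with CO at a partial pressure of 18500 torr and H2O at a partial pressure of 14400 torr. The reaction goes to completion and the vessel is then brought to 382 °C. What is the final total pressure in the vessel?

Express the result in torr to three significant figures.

40000 torr

With V and T fixed, P_i ∝ n_i, so the mole ratios apply directly to partial pressures at 539 K.
P(H2O) required for 18500 torr of CO = (1/1) × 18500 = 18500 torr; available 14400 torr, so H2O is limiting.
P(CO) remaining = 18500 − (1/1) × 14400 = 4100 torr
P(gaseous products) = (1+1)/1 × 14400 = 28800 torr
P_total at 539 K = 4100 + 28800 = 32900 torr
Scaling to 382 °C: P = 32900 × 655.15/539 = 39990 torr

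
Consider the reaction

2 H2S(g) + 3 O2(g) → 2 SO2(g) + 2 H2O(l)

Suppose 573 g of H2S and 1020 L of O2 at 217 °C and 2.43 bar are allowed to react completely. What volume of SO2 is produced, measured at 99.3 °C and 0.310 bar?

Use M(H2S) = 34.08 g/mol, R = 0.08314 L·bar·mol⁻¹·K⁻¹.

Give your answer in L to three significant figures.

n(H2S) = 573 / 34.08 = 16.81 mol
n(O2) = PV/RT = (2.43 × 1020) / (0.08314 × 490.15) = 60.82 mol
For 16.81 mol H2S, stoichiometry requires (3/2) × 16.81 = 25.21 mol O2; 60.82 mol is available, so H2S is limiting.
n(SO2) = (2/2) × 16.81 = 16.81 mol
V(SO2) = nRT/P = 16.81 × 0.08314 × 372.45 / 0.310 = 1679 L

1680 L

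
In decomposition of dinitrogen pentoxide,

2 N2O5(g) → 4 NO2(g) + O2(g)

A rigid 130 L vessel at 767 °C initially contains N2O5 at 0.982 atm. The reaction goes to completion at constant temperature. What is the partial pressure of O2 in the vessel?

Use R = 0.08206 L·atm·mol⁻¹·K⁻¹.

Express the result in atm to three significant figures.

n(N2O5)₀ = PV/RT = (0.982 × 130) / (0.08206 × 1040.15) = 1.496 mol
n(O2) = (1/2) × 1.496 = 0.7480 mol
P(O2) = nRT/V = 0.7480 × 0.08206 × 1040.15 / 130 = 0.4911 atm

0.491 atm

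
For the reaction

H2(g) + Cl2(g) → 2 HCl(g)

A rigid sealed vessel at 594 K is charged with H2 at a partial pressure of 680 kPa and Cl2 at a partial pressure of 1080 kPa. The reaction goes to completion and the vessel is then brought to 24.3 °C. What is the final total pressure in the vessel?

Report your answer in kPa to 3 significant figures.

At constant V, partial pressures at 594 K are proportional to moles, so apply stoichiometry directly to pressures.
P(Cl2) required for 680 kPa of H2 = (1/1) × 680 = 680.0 kPa; available 1080 kPa, so H2 is limiting.
P(Cl2) remaining = 1080 − (1/1) × 680 = 400.0 kPa
P(gaseous products) = (2)/1 × 680 = 1360 kPa
P_total at 594 K = 400.0 + 1360 = 1760 kPa
Scaling to 24.3 °C: P = 1760 × 297.45/594 = 881.3 kPa

881 kPa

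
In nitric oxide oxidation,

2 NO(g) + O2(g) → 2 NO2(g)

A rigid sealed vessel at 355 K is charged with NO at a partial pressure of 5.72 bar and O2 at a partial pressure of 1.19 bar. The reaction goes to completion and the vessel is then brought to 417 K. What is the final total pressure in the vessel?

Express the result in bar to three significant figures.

6.72 bar

At constant V, partial pressures at 355 K are proportional to moles, so apply stoichiometry directly to pressures.
P(O2) required for 5.72 bar of NO = (1/2) × 5.72 = 2.860 bar; available 1.19 bar, so O2 is limiting.
P(NO) remaining = 5.72 − (2/1) × 1.19 = 3.340 bar
P(gaseous products) = (2)/1 × 1.19 = 2.380 bar
P_total at 355 K = 3.340 + 2.380 = 5.720 bar
Scaling to 417 K: P = 5.720 × 417/355 = 6.719 bar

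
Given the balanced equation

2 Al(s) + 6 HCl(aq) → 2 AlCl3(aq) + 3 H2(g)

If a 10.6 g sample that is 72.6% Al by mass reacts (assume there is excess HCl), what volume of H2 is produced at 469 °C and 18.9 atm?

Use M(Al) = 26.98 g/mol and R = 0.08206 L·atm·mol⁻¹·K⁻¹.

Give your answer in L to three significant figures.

mass of Al = 10.6 × 72.6/100 = 7.696 g
n(Al) = 7.696 / 26.98 = 0.2852 mol
n(H2) = (3/2) × 0.2852 = 0.4278 mol
V = nRT/P = 0.4278 × 0.08206 × 742.15 / 18.9 = 1.378 L

1.38 L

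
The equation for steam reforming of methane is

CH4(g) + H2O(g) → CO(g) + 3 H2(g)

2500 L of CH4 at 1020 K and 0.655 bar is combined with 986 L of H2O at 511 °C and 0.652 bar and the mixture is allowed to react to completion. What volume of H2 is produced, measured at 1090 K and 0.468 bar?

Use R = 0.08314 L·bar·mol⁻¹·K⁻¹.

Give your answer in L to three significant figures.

5730 L

n(CH4) = PV/RT = (0.655 × 2500) / (0.08314 × 1020) = 19.31 mol
n(H2O) = PV/RT = (0.652 × 986) / (0.08314 × 784.15) = 9.861 mol
For 19.31 mol CH4, stoichiometry requires (1/1) × 19.31 = 19.31 mol H2O; 9.861 mol is available, so H2O is limiting.
n(H2) = (3/1) × 9.861 = 29.58 mol
V(H2) = nRT/P = 29.58 × 0.08314 × 1090 / 0.468 = 5728 L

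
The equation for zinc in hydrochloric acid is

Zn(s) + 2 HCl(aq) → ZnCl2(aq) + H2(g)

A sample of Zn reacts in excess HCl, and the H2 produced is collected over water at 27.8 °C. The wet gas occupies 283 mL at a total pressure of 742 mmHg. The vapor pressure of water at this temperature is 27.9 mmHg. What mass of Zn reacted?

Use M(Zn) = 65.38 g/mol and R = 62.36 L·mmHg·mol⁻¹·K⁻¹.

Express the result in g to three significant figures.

P(H2) = 742 − 27.9 = 714.1 mmHg
n(H2) = PV/RT = (714.1 × 0.2830) / (62.36 × 300.95) = 0.01077 mol
n(Zn) = (1/1) × 0.01077 = 0.01077 mol
m(Zn) = 0.01077 × 65.38 = 0.7041 g

0.704 g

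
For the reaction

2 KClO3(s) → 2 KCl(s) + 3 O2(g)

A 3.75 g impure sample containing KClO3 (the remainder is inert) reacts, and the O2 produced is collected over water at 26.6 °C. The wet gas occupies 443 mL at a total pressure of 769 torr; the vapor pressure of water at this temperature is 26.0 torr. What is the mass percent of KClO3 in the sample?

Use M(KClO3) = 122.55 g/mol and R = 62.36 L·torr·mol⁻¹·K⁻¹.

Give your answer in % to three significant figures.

P(O2) = 769 − 26.0 = 743.0 torr
n(O2) = PV/RT = (743.0 × 0.4430) / (62.36 × 299.75) = 0.01761 mol
n(KClO3) = (2/3) × 0.01761 = 0.01174 mol
m(KClO3) = 0.01174 × 122.55 = 1.439 g
%KClO3 = 1.439 / 3.75 × 100 = 38.37%

38.4 %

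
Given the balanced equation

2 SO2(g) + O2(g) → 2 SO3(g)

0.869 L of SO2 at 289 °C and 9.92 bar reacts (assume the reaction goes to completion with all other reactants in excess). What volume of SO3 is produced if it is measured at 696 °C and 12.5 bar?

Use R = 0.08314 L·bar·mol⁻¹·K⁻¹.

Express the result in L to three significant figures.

1.19 L

n(SO2) = PV/RT = (9.92 × 0.869) / (0.08314 × 562.15) = 0.1844 mol
n(SO3) = (2/2) × 0.1844 = 0.1844 mol
V = nRT/P = 0.1844 × 0.08314 × 969.15 / 12.5 = 1.189 L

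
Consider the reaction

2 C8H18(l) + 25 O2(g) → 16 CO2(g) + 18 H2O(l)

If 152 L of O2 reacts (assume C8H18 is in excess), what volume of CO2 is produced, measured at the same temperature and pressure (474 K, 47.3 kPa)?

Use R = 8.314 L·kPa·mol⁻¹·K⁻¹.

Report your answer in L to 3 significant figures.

97.3 L

At constant T and P, gas volumes are in the mole ratio: V(CO2) = (16/25) × 152 = 97.28 L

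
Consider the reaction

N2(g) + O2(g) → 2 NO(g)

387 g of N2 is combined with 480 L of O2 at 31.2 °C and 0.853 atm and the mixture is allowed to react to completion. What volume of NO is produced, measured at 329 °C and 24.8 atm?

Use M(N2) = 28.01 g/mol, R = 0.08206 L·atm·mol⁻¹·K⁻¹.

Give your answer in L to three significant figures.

55.1 L

n(N2) = 387 / 28.01 = 13.82 mol
n(O2) = PV/RT = (0.853 × 480) / (0.08206 × 304.35) = 16.39 mol
For 13.82 mol N2, stoichiometry requires (1/1) × 13.82 = 13.82 mol O2; 16.39 mol is available, so N2 is limiting.
n(NO) = (2/1) × 13.82 = 27.64 mol
V(NO) = nRT/P = 27.64 × 0.08206 × 602.15 / 24.8 = 55.07 L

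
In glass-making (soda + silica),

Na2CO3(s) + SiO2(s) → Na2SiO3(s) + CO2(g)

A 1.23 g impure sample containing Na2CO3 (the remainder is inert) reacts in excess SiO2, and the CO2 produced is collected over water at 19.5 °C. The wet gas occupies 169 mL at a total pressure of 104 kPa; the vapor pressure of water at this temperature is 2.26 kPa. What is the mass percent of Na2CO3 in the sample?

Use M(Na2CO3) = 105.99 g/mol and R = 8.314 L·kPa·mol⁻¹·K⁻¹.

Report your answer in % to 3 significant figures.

P(CO2) = 104 − 2.26 = 101.7 kPa
n(CO2) = PV/RT = (101.7 × 0.1690) / (8.314 × 292.65) = 0.007064 mol
n(Na2CO3) = (1/1) × 0.007064 = 0.007064 mol
m(Na2CO3) = 0.007064 × 105.99 = 0.7487 g
%Na2CO3 = 0.7487 / 1.23 × 100 = 60.87%

60.9 %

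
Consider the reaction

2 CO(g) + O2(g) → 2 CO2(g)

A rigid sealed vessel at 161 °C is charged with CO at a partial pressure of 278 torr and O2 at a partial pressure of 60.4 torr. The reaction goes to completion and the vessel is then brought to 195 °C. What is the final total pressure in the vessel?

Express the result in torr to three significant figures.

At constant V, partial pressures at 161 °C are proportional to moles, so apply stoichiometry directly to pressures.
P(O2) required for 278 torr of CO = (1/2) × 278 = 139.0 torr; available 60.4 torr, so O2 is limiting.
P(CO) remaining = 278 − (2/1) × 60.4 = 157.2 torr
P(gaseous products) = (2)/1 × 60.4 = 120.8 torr
P_total at 161 °C = 157.2 + 120.8 = 278.0 torr
Scaling to 195 °C: P = 278.0 × 468.15/434.15 = 299.8 torr

300 torr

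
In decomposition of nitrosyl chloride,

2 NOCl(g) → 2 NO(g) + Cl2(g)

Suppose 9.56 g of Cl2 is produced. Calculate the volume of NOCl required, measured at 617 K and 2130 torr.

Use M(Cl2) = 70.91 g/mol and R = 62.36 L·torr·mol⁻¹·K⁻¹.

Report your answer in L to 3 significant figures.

n(Cl2) = 9.560 / 70.91 = 0.1348 mol
n(NOCl) = (2/1) × 0.1348 = 0.2696 mol
V = nRT/P = 0.2696 × 62.36 × 617 / 2130 = 4.870 L

4.87 L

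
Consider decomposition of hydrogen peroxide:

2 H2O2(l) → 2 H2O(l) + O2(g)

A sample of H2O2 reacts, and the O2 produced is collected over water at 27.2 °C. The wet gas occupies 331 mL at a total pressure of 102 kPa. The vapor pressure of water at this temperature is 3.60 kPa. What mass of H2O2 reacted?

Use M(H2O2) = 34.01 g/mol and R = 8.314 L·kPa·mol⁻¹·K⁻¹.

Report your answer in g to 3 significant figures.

P(O2) = 102 − 3.60 = 98.40 kPa
n(O2) = PV/RT = (98.40 × 0.3310) / (8.314 × 300.35) = 0.01304 mol
n(H2O2) = (2/1) × 0.01304 = 0.02608 mol
m(H2O2) = 0.02608 × 34.01 = 0.8870 g

0.887 g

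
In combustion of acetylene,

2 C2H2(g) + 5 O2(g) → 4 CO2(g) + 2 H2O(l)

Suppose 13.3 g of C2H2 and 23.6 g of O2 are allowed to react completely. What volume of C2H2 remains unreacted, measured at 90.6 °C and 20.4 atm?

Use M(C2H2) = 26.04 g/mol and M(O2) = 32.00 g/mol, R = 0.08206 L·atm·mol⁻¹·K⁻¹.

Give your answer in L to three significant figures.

n(C2H2) = 13.3 / 26.04 = 0.5108 mol
n(O2) = 23.6 / 32.00 = 0.7375 mol
For 0.5108 mol C2H2, stoichiometry requires (5/2) × 0.5108 = 1.277 mol O2; 0.7375 mol is available, so O2 is limiting.
n(C2H2) consumed = (2/5) × 0.7375 = 0.2950 mol; remaining = 0.5108 − 0.2950 = 0.2158 mol
V(C2H2) = nRT/P = 0.2158 × 0.08206 × 363.75 / 20.4 = 0.3158 L

0.316 L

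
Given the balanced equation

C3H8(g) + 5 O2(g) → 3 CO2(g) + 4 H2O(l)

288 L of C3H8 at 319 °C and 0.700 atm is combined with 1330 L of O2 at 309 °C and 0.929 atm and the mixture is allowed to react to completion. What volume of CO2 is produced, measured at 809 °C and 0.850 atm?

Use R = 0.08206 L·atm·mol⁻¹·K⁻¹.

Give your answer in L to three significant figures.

1300 L

n(C3H8) = PV/RT = (0.700 × 288) / (0.08206 × 592.15) = 4.149 mol
n(O2) = PV/RT = (0.929 × 1330) / (0.08206 × 582.15) = 25.86 mol
For 4.149 mol C3H8, stoichiometry requires (5/1) × 4.149 = 20.75 mol O2; 25.86 mol is available, so C3H8 is limiting.
n(CO2) = (3/1) × 4.149 = 12.45 mol
V(CO2) = nRT/P = 12.45 × 0.08206 × 1082.15 / 0.850 = 1301 L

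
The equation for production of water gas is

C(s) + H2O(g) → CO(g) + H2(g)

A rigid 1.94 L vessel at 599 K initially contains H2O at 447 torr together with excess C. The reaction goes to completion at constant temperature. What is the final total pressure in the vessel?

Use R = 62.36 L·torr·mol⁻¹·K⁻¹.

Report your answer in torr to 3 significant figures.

Rigid vessel, constant T ⇒ P scales with total gas moles (1 → 2).
P_final = (2/1) × 447 = 894.0 torr

894 torr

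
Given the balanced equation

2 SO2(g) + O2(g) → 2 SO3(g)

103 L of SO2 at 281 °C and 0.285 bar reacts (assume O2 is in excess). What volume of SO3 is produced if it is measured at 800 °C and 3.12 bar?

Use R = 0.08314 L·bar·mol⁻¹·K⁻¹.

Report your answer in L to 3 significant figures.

n(SO2) = PV/RT = (0.285 × 103) / (0.08314 × 554.15) = 0.6372 mol
n(SO3) = (2/2) × 0.6372 = 0.6372 mol
V = nRT/P = 0.6372 × 0.08314 × 1073.15 / 3.12 = 18.22 L

18.2 L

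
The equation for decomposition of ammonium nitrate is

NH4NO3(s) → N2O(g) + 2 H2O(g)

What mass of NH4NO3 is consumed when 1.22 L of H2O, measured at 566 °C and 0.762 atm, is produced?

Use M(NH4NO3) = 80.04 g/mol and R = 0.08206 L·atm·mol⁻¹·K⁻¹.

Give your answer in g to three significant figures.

0.540 g

n(H2O) = PV/RT = (0.762 × 1.22) / (0.08206 × 839.15) = 0.01350 mol
n(NH4NO3) = (1/2) × 0.01350 = 0.006750 mol
m(NH4NO3) = 0.006750 × 80.04 = 0.5403 g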